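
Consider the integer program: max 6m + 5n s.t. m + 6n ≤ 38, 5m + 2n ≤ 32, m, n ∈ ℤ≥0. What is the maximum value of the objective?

49

Relaxing integrality, the LP optimum is 53.07 at (m,n) = (4.14, 5.64), which is not an integer point.
(m,n)=(4,5): 1·4+6·5=34≤38, 5·4+2·5=30≤32, objective 49.
(m,n)=(4,4): 1·4+6·4=28≤38, 5·4+2·4=28≤32, objective 44.
Maximum is 49 at (m,n)=(4,5).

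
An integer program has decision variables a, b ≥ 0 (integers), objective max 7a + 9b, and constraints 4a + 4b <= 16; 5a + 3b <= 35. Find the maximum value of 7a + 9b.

36

(a,b)=(0,4): 4·0+4·4=16≤16, 5·0+3·4=12≤35, objective 36.
(a,b)=(1,3): 4·1+4·3=16≤16, 5·1+3·3=14≤35, objective 34.
The best lattice point is (0,4), giving 36.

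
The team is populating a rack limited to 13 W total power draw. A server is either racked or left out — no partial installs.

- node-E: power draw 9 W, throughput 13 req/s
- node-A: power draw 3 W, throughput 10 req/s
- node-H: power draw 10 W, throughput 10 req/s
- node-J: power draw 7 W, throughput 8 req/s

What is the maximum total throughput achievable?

Take node-E and node-A: power draw 9 + 3 = 12 ≤ 13, throughput 13 + 10 = 23.
No other feasible combination does better.

23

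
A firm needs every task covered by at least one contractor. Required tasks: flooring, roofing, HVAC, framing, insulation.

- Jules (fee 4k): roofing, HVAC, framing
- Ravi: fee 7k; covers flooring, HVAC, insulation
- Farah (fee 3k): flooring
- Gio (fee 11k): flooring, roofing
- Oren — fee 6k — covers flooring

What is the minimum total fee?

11

The greedy cost-per-new-task heuristic would pick Jules, Farah, and Ravi for 14, but a cheaper cover exists.
Choose Jules and Ravi: together they cover flooring, roofing, HVAC, framing, insulation — every task.
Total fee: 4 + 7 = 11.
No cover costs less than 11.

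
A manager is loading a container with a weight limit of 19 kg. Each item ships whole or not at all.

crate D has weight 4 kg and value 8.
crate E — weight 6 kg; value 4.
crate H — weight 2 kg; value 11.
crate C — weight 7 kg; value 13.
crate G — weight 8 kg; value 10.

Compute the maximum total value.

36

Take crate D, crate E, crate H, and crate C: weight 4 + 6 + 2 + 7 = 19 ≤ 19, value 8 + 4 + 11 + 13 = 36.
No other feasible combination does better.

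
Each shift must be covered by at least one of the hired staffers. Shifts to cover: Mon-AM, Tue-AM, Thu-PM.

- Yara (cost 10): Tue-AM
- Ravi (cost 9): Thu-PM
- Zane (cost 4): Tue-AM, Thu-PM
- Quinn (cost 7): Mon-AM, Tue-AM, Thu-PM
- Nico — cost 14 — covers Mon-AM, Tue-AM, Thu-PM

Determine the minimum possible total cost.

The greedy cost-per-new-shift heuristic would pick Zane and Quinn for 11, but a cheaper cover exists.
Quinn alone covers Mon-AM, Tue-AM, Thu-PM — every shift.
Total cost: 7.
No cover costs less than 7.

7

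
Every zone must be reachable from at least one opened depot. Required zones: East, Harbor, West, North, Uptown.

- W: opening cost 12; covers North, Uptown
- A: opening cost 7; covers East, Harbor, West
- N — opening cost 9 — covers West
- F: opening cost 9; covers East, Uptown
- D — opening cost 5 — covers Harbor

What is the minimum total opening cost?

This is an integer covering problem.
Choose W and A: together they cover East, Harbor, West, North, Uptown — every zone.
Total opening cost: 12 + 7 = 19.

19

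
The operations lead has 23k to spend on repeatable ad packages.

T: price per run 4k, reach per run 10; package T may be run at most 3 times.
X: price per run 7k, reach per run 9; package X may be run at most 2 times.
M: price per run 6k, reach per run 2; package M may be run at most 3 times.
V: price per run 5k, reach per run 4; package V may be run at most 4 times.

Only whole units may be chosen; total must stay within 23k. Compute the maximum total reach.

39

This is a bounded integer knapsack.
Take 3×T and 1×X: price 19 ≤ 23, reach 3·10 + 1·9 = 39.
T has the best ratio (10/4) and is taken to its limit of 3; remaining capacity is filled optimally with the others.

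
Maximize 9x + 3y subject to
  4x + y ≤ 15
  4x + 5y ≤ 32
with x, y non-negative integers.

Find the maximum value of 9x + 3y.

36

The continuous relaxation peaks at (2.69, 4.25) with value 36.94; rounding to a feasible lattice point costs some objective.
(x,y)=(3,3) is feasible, giving 36.
(x,y)=(3,2) is feasible, giving 33.
Maximum is 36 at (x,y)=(3,3).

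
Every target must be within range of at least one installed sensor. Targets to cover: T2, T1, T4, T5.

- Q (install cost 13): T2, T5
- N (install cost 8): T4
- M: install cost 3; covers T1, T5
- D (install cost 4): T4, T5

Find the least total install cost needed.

20

Choose Q, M, and D: together they cover T2, T1, T4, T5 — every target.
Total install cost: 13 + 3 + 4 = 20.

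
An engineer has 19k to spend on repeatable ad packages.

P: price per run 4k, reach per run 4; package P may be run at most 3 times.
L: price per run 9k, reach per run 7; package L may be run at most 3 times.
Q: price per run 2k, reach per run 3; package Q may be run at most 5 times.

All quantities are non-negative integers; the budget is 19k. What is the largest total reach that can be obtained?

This is a bounded integer knapsack.
Q has the best ratio (3/2); taking only Q gives at most 5×3 = 15 (stopped by the supply cap of 5).
Mixing does better — 2×P and 5×Q: price 18 ≤ 19, reach 2·4 + 5·3 = 23.

23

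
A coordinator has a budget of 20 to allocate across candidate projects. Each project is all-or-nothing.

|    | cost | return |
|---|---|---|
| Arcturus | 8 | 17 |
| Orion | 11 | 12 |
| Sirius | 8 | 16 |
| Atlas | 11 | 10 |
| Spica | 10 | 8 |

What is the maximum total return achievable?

Allowing fractional choices, the relaxed optimum would be about 37.4, but projects are indivisible.
Orion + Sirius: cost 11 + 8 = 19 ≤ 20, return 12 + 16 = 28.
Arcturus + Sirius: cost 8 + 8 = 16 ≤ 20, return 17 + 16 = 33.
Arcturus + Orion: cost 8 + 11 = 19 ≤ 20, return 17 + 12 = 29.
Best is Arcturus and Sirius with total return 33.

33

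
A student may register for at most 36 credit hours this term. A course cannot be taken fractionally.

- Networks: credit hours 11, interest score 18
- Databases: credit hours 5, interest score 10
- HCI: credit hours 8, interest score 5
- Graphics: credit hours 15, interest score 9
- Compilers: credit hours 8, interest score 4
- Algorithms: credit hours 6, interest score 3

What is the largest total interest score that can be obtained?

Take Networks, Databases, and Graphics: credit hours 11 + 5 + 15 = 31 ≤ 36, interest score 18 + 10 + 9 = 37.
No feasible combination exceeds this.

37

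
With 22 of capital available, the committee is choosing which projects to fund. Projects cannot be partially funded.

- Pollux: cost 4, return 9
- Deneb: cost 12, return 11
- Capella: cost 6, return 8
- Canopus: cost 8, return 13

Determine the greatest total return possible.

Allowing fractional choices, the relaxed optimum would be about 33.7, but projects are indivisible.
Deneb + Canopus: cost 12 + 8 = 20 ≤ 22, return 11 + 13 = 24.
Pollux + Deneb + Capella: cost 4 + 12 + 6 = 22 ≤ 22, return 9 + 11 + 8 = 28.
Pollux + Capella + Canopus: cost 4 + 6 + 8 = 18 ≤ 22, return 9 + 8 + 13 = 30.
Best is Pollux, Capella, and Canopus with total return 30.

30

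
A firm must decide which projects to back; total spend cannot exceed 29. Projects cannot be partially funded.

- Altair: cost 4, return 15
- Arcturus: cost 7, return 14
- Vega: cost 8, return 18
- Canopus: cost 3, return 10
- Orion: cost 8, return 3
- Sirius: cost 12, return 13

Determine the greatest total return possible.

Allowing fractional choices, the relaxed optimum would be about 64.6, but projects are indivisible.
Altair + Vega + Canopus + Sirius: cost 4 + 8 + 3 + 12 = 27 ≤ 29, return 15 + 18 + 10 + 13 = 56.
Altair + Arcturus + Canopus + Sirius: cost 4 + 7 + 3 + 12 = 26 ≤ 29, return 15 + 14 + 10 + 13 = 52.
Altair + Arcturus + Vega + Canopus: cost 4 + 7 + 8 + 3 = 22 ≤ 29, return 15 + 14 + 18 + 10 = 57.
Best is Altair, Arcturus, Vega, and Canopus with total return 57.

57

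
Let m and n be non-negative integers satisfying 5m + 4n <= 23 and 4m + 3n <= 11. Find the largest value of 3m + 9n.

27

(m,n)=(0,3): 5·0+4·3=12≤23, 4·0+3·3=9≤11, objective 27.
(m,n)=(1,2): 5·1+4·2=13≤23, 4·1+3·2=10≤11, objective 21.
No feasible integer point exceeds 27.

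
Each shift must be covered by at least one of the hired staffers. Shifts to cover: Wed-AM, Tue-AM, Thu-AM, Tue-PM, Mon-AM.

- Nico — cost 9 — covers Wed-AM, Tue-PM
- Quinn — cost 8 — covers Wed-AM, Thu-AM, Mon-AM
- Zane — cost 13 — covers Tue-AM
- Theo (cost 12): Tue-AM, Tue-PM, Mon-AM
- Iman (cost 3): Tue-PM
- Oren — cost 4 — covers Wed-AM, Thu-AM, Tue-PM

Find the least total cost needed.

16

This is a weighted set-cover instance.
Choose Theo and Oren: together they cover Wed-AM, Tue-AM, Thu-AM, Tue-PM, Mon-AM — every shift.
Total cost: 12 + 4 = 16.
No cover costs less than 16.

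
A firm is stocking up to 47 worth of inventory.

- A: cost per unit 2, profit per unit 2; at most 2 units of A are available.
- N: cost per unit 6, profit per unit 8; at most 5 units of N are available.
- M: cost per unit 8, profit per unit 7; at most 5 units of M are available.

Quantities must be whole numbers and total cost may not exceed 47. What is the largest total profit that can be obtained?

This is a bounded integer knapsack.
N has the best ratio (8/6); taking only N gives at most 5×8 = 40 (stopped by the supply cap of 5).
Mixing does better — 5×N and 2×M: cost 46 ≤ 47, profit 5·8 + 2·7 = 54.

54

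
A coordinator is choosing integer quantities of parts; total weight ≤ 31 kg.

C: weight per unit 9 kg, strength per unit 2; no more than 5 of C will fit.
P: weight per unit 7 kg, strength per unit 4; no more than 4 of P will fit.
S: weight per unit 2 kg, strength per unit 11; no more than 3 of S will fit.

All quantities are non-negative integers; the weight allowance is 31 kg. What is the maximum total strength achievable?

Take 3×P and 3×S: weight 27 ≤ 31, strength 3·4 + 3·11 = 45.
S has the best ratio (11/2) and is taken to its limit of 3; remaining capacity is filled optimally with the others.

45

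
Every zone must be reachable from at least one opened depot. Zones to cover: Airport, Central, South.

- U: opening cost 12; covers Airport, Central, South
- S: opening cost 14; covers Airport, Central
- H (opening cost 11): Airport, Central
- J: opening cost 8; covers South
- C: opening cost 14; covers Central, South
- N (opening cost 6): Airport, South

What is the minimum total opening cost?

The greedy cost-per-new-zone heuristic would pick N and H for 17, but a cheaper cover exists.
U alone covers Airport, Central, South — every zone.
Total opening cost: 12.
No cover costs less than 12.

12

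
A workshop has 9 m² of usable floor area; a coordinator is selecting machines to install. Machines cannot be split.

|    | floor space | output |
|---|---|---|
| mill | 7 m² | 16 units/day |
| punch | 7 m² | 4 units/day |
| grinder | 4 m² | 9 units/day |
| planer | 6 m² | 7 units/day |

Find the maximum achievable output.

Allowing fractional choices, the relaxed optimum would be about 20.5, but machines are indivisible.
grinder: floor space 4 ≤ 9, output 9.
mill: floor space 7 ≤ 9, output 16.
Best is mill with total output 16.

16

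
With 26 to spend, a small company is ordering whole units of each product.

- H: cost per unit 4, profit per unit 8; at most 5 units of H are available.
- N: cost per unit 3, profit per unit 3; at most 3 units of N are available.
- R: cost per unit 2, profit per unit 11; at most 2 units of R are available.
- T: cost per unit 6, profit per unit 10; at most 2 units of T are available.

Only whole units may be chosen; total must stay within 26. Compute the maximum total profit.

Take 4×H, 2×R, and 1×T: cost 26 ≤ 26, profit 4·8 + 2·11 + 1·10 = 64.
R has the best ratio (11/2) and is taken to its limit of 2; remaining capacity is filled optimally with the others.

64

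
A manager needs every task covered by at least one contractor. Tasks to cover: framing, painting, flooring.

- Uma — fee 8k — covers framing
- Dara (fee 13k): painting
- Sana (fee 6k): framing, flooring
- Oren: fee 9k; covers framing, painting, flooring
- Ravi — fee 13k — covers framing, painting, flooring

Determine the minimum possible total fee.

The greedy cost-per-new-task heuristic would pick Sana and Oren for 15, but a cheaper cover exists.
Oren alone covers framing, painting, flooring — every task.
Total fee: 9.
No cover costs less than 9.

9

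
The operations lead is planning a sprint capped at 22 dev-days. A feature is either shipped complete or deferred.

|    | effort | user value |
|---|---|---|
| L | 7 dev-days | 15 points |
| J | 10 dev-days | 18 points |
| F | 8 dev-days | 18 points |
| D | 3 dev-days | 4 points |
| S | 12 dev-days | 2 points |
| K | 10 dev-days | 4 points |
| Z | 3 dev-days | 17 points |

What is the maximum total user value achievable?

54

Take L, F, D, and Z: effort 7 + 8 + 3 + 3 = 21 ≤ 22, user value 15 + 18 + 4 + 17 = 54.
No other feasible combination does better.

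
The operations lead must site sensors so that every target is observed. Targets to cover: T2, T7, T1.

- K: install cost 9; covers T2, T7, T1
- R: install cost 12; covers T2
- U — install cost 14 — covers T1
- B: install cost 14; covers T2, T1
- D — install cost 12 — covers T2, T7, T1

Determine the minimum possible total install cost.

9

This is a weighted set-cover instance.
K alone covers T2, T7, T1 — every target.
Total install cost: 9.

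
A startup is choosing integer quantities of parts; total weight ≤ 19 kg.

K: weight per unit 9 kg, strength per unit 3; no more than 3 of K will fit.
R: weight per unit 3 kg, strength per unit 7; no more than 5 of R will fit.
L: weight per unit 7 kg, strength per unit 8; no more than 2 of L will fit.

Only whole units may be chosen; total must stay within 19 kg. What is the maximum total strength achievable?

36

R has the best ratio (7/3); taking only R gives at most 5×7 = 35 (stopped by the supply cap of 5).
Mixing does better — 4×R and 1×L: weight 19 ≤ 19, strength 4·7 + 1·8 = 36.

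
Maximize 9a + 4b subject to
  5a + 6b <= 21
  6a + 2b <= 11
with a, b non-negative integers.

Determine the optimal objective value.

(a,b)=(1,2) is feasible, giving 17.
(a,b)=(1,1) is feasible, giving 13.
No feasible integer point exceeds 17.

17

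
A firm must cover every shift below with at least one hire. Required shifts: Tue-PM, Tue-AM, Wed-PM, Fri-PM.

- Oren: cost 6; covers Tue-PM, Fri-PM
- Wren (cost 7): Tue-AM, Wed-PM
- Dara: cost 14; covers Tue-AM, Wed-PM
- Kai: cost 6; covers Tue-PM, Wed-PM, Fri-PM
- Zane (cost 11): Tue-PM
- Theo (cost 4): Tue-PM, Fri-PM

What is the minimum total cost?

The greedy cost-per-new-shift heuristic would pick Kai and Wren for 13, but a cheaper cover exists.
Choose Wren and Theo: together they cover Tue-PM, Tue-AM, Wed-PM, Fri-PM — every shift.
Total cost: 7 + 4 = 11.
No cover costs less than 11.

11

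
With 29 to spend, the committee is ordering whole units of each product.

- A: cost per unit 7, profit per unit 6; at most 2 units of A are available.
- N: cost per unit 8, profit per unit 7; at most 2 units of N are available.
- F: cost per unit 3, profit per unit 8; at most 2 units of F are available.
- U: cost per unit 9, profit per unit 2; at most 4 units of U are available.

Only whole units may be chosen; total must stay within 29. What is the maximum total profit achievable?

F has the best ratio (8/3); taking only F gives at most 2×8 = 16 (stopped by the supply cap of 2).
Mixing does better — 1×A, 2×N, and 2×F: cost 29 ≤ 29, profit 1·6 + 2·7 + 2·8 = 36.

36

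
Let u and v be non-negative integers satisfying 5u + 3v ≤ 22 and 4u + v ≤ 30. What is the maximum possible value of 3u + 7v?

49

(u,v)=(0,7): 5·0+3·7=21≤22, 4·0+1·7=7≤30, objective 49.
(u,v)=(0,6): 5·0+3·6=18≤22, 4·0+1·6=6≤30, objective 42.
Maximum is 49 at (u,v)=(0,7).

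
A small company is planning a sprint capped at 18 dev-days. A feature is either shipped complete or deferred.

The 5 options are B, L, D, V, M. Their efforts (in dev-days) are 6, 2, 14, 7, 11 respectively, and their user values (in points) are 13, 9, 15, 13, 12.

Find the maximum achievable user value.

This is a 0-1 knapsack instance.
Take B, L, and V: effort 6 + 2 + 7 = 15 ≤ 18, user value 13 + 9 + 13 = 35.
No other feasible combination does better.

35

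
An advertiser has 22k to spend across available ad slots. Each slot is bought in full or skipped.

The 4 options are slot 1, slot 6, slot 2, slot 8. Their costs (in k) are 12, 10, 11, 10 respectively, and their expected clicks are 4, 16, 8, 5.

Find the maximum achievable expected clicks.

slot 6 + slot 2: cost 10 + 11 = 21 ≤ 22, expected clicks 16 + 8 = 24.
slot 6 + slot 8: cost 10 + 10 = 20 ≤ 22, expected clicks 16 + 5 = 21.
slot 1 + slot 6: cost 12 + 10 = 22 ≤ 22, expected clicks 4 + 16 = 20.
Best is slot 6 and slot 2 with total expected clicks 24.

24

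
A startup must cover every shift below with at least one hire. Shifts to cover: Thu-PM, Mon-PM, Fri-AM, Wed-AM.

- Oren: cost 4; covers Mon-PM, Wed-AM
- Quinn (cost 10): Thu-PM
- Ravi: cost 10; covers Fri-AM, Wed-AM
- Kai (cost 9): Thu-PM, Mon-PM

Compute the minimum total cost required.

19

The greedy cost-per-new-shift heuristic would pick Oren, Kai, and Ravi for 23, but a cheaper cover exists.
Choose Ravi and Kai: together they cover Thu-PM, Mon-PM, Fri-AM, Wed-AM — every shift.
Total cost: 10 + 9 = 19.
No cover costs less than 19.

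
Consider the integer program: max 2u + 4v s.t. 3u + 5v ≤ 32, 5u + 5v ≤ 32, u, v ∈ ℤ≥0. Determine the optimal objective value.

24

Relaxing integrality, the LP optimum is 25.60 at (u,v) = (0, 6.4), which is not an integer point.
(u,v)=(0,6): 3·0+5·6=30≤32, 5·0+5·6=30≤32, objective 24.
(u,v)=(1,5): 3·1+5·5=28≤32, 5·1+5·5=30≤32, objective 22.
(u,v)=(0,5): 3·0+5·5=25≤32, 5·0+5·5=25≤32, objective 20.
No feasible integer point exceeds 24.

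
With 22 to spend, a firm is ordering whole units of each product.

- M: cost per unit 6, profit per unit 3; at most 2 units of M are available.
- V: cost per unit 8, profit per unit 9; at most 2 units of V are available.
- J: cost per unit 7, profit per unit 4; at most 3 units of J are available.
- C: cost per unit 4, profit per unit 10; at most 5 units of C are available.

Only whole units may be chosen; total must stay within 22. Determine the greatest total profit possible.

50

Take 5×C: cost 20 ≤ 22, profit 5·10 = 50.
C has the best ratio (10/4) and is taken to its limit of 5; remaining capacity is filled optimally with the others.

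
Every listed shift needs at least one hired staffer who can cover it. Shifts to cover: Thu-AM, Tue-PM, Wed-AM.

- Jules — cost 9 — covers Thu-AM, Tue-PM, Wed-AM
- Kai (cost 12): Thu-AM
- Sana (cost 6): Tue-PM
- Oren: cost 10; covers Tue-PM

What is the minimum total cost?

Jules alone covers Thu-AM, Tue-PM, Wed-AM — every shift.
Total cost: 9.

9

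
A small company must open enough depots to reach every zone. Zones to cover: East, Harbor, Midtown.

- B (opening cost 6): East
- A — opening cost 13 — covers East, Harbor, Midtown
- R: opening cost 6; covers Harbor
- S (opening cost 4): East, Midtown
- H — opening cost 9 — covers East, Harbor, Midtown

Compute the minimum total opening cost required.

9

The greedy cost-per-new-zone heuristic would pick S and R for 10, but a cheaper cover exists.
H alone covers East, Harbor, Midtown — every zone.
Total opening cost: 9.
No cover costs less than 9.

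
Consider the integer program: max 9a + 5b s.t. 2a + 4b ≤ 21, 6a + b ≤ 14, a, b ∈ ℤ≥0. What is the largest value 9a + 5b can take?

29

(a,b)=(1,4): 2·1+4·4=18≤21, 6·1+1·4=10≤14, objective 29.
(a,b)=(0,5): 2·0+4·5=20≤21, 6·0+1·5=5≤14, objective 25.
(a,b)=(1,3): 2·1+4·3=14≤21, 6·1+1·3=9≤14, objective 24.
No feasible integer point exceeds 29.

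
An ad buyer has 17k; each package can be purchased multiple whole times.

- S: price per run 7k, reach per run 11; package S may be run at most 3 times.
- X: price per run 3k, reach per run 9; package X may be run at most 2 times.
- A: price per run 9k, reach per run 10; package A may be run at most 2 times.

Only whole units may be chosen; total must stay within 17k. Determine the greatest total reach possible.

This is a bounded integer knapsack.
X has the best ratio (9/3); taking only X gives at most 2×9 = 18 (stopped by the supply cap of 2).
Mixing does better — 2×S and 1×X: price 17 ≤ 17, reach 2·11 + 1·9 = 31.

31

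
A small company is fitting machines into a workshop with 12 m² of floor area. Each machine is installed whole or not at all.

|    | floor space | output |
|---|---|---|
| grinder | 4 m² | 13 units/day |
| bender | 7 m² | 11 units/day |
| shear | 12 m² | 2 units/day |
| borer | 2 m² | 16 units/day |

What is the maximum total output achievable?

29

Allowing fractional choices, the relaxed optimum would be about 38.4, but machines are indivisible.
grinder + borer: floor space 4 + 2 = 6 ≤ 12, output 13 + 16 = 29.
bender + borer: floor space 7 + 2 = 9 ≤ 12, output 11 + 16 = 27.
Best is grinder and borer with total output 29.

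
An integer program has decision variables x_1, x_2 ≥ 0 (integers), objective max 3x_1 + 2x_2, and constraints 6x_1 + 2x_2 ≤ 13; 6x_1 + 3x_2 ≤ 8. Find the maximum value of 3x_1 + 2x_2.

The continuous relaxation peaks at (0, 2.67) with value 5.33; rounding to a feasible lattice point costs some objective.
(x_1,x_2)=(0,2) is feasible, giving 4.
(x_1,x_2)=(0,1) is feasible, giving 2.
Maximum is 4 at (x_1,x_2)=(0,2).

4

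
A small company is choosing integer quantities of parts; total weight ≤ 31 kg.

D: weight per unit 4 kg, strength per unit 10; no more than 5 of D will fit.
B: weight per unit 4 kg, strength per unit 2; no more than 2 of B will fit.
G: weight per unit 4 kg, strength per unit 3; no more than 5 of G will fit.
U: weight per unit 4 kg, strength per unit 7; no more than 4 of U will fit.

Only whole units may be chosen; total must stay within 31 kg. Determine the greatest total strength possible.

Take 5×D and 2×U: weight 28 ≤ 31, strength 5·10 + 2·7 = 64.
D has the best ratio (10/4) and is taken to its limit of 5; remaining capacity is filled optimally with the others.

64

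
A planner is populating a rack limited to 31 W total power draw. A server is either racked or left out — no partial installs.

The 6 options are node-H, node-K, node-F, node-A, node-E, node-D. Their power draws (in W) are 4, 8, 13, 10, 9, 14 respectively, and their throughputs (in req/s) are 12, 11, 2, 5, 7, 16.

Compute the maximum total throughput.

This is a 0-1 knapsack instance.
Allowing fractional choices, the relaxed optimum would be about 42.9, but servers are indivisible.
node-H + node-E + node-D: power draw 4 + 9 + 14 = 27 ≤ 31, throughput 12 + 7 + 16 = 35.
node-H + node-K + node-D: power draw 4 + 8 + 14 = 26 ≤ 31, throughput 12 + 11 + 16 = 39.
node-H + node-K + node-A + node-E: power draw 4 + 8 + 10 + 9 = 31 ≤ 31, throughput 12 + 11 + 5 + 7 = 35.
Best is node-H, node-K, and node-D with total throughput 39.

39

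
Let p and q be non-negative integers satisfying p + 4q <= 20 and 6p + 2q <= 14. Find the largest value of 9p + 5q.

29

The continuous relaxation peaks at (0.727, 4.82) with value 30.64; rounding to a feasible lattice point costs some objective.
(p,q)=(1,4): 1·1+4·4=17≤20, 6·1+2·4=14≤14, objective 29.
(p,q)=(0,5): 1·0+4·5=20≤20, 6·0+2·5=10≤14, objective 25.
(p,q)=(1,3): 1·1+4·3=13≤20, 6·1+2·3=12≤14, objective 24.
(p,q)=(0,4): 1·0+4·4=16≤20, 6·0+2·4=8≤14, objective 20.
No feasible integer point exceeds 29.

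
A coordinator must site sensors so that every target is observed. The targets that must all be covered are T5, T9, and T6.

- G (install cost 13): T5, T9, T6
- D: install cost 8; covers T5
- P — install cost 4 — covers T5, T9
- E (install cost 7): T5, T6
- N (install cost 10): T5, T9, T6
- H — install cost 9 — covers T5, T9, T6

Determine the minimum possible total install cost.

The greedy cost-per-new-target heuristic would pick P and E for 11, but a cheaper cover exists.
H alone covers T5, T9, T6 — every target.
Total install cost: 9.
No cover costs less than 9.

9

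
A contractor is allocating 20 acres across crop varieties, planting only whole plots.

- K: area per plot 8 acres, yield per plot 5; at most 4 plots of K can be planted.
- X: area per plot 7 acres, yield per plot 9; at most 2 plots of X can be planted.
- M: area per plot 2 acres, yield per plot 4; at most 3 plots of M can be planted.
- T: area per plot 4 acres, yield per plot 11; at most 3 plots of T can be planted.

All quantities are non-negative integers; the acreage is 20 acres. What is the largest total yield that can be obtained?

45

This is a bounded integer knapsack.
1×X and 3×T: area 19 ≤ 20, yield 1·9 + 3·11 = 42.
3×M and 3×T: area 18 ≤ 20, yield 3·4 + 3·11 = 45.
Best is 45.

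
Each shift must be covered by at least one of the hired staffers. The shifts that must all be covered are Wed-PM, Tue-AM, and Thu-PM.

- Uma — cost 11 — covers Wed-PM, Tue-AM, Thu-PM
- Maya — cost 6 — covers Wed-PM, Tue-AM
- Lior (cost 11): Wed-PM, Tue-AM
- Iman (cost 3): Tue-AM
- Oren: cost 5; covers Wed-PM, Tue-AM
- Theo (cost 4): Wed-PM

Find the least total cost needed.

11

The greedy cost-per-new-shift heuristic would pick Oren and Uma for 16, but a cheaper cover exists.
Uma alone covers Wed-PM, Tue-AM, Thu-PM — every shift.
Total cost: 11.
No cover costs less than 11.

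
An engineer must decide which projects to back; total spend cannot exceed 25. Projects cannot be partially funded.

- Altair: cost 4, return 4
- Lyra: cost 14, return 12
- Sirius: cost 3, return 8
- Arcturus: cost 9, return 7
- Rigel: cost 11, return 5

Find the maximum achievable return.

24

Altair + Lyra + Sirius: cost 4 + 14 + 3 = 21 ≤ 25, return 4 + 12 + 8 = 24.
Sirius + Arcturus + Rigel: cost 3 + 9 + 11 = 23 ≤ 25, return 8 + 7 + 5 = 20.
Lyra + Sirius: cost 14 + 3 = 17 ≤ 25, return 12 + 8 = 20.
Best is Altair, Lyra, and Sirius with total return 24.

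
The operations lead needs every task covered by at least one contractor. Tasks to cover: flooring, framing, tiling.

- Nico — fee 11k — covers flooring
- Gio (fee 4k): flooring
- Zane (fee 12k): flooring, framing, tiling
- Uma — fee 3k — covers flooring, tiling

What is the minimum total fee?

Zane alone covers flooring, framing, tiling — every task.
Total fee: 12.

12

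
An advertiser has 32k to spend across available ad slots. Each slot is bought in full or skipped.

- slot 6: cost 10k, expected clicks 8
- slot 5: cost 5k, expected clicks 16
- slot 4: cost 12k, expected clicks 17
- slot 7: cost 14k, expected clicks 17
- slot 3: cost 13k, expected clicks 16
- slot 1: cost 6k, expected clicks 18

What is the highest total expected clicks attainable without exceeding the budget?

This is an integer program with binary decision variables.
slot 5 + slot 4 + slot 1: cost 5 + 12 + 6 = 23 ≤ 32, expected clicks 16 + 17 + 18 = 51.
slot 4 + slot 7 + slot 1: cost 12 + 14 + 6 = 32 ≤ 32, expected clicks 17 + 17 + 18 = 52.
Best is slot 4, slot 7, and slot 1 with total expected clicks 52.

52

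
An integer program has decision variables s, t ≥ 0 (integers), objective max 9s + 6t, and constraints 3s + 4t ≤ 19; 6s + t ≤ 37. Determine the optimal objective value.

(s,t)=(6,0): 3·6+4·0=18≤19, 6·6+1·0=36≤37, objective 54.
(s,t)=(5,1): 3·5+4·1=19≤19, 6·5+1·1=31≤37, objective 51.
(s,t)=(5,0): 3·5+4·0=15≤19, 6·5+1·0=30≤37, objective 45.
Maximum is 54 at (s,t)=(6,0).

54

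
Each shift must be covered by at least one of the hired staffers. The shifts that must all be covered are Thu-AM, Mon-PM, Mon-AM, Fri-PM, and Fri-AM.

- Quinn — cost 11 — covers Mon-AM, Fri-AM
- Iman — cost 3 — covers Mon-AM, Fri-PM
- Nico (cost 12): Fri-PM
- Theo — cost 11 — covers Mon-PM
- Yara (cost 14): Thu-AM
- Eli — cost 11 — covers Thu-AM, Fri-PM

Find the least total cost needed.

This is a weighted set-cover instance.
The greedy cost-per-new-shift heuristic would pick Iman, Quinn, Theo, and Eli for 36, but a cheaper cover exists.
Choose Quinn, Theo, and Eli: together they cover Thu-AM, Mon-PM, Mon-AM, Fri-PM, Fri-AM — every shift.
Total cost: 11 + 11 + 11 = 33.
No cover costs less than 33.

33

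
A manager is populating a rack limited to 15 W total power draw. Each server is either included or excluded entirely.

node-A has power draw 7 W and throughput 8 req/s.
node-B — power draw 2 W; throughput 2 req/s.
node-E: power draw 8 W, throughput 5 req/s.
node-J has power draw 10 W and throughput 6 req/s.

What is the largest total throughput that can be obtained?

13

Allowing fractional choices, the relaxed optimum would be about 13.8, but servers are indivisible.
node-A: power draw 7 ≤ 15, throughput 8.
node-A + node-E: power draw 7 + 8 = 15 ≤ 15, throughput 8 + 5 = 13.
node-A + node-B: power draw 7 + 2 = 9 ≤ 15, throughput 8 + 2 = 10.
Best is node-A and node-E with total throughput 13.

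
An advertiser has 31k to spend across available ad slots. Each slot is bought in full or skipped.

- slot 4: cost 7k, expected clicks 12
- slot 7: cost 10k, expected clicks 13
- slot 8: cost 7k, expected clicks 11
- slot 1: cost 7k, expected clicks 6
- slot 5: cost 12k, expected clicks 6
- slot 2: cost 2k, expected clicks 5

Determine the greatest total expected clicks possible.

42

Take slot 4, slot 7, slot 8, and slot 1: cost 7 + 10 + 7 + 7 = 31 ≤ 31, expected clicks 12 + 13 + 11 + 6 = 42.
No other feasible combination does better.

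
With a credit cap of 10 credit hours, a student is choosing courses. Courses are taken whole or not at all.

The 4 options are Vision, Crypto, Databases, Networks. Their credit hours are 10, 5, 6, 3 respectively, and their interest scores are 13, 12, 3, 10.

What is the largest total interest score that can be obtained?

22

Take Crypto and Networks: credit hours 5 + 3 = 8 ≤ 10, interest score 12 + 10 = 22.
No other feasible combination does better.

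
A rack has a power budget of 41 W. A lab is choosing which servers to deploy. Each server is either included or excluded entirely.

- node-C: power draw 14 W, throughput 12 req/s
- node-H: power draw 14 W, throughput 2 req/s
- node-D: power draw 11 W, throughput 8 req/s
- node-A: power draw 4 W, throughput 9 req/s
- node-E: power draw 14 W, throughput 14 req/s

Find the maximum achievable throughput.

35

Treat it as a binary knapsack problem.
Allowing fractional choices, the relaxed optimum would be about 41.5, but servers are indivisible.
node-C + node-A + node-E: power draw 14 + 4 + 14 = 32 ≤ 41, throughput 12 + 9 + 14 = 35.
node-C + node-D + node-E: power draw 14 + 11 + 14 = 39 ≤ 41, throughput 12 + 8 + 14 = 34.
Best is node-C, node-A, and node-E with total throughput 35.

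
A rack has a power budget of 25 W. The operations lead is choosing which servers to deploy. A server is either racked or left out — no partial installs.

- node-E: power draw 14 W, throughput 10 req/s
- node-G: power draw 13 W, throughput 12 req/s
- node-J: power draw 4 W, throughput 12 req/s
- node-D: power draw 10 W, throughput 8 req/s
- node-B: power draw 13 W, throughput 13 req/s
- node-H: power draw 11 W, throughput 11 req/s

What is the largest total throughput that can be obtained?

node-J + node-B: power draw 4 + 13 = 17 ≤ 25, throughput 12 + 13 = 25.
node-J + node-D + node-H: power draw 4 + 10 + 11 = 25 ≤ 25, throughput 12 + 8 + 11 = 31.
Best is node-J, node-D, and node-H with total throughput 31.

31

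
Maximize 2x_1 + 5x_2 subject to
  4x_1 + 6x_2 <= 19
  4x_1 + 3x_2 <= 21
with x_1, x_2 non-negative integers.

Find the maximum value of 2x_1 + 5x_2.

15

(x_1,x_2)=(0,3) is feasible, giving 15.
(x_1,x_2)=(1,2) is feasible, giving 12.
(x_1,x_2)=(0,2) is feasible, giving 10.
No feasible integer point exceeds 15.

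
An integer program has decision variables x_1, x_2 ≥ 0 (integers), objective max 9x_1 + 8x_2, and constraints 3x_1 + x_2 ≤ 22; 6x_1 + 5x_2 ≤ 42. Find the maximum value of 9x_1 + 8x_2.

The continuous relaxation peaks at (0, 8.4) with value 67.20; rounding to a feasible lattice point costs some objective.
(x_1,x_2)=(2,6): 3·2+1·6=12≤22, 6·2+5·6=42≤42, objective 66.
(x_1,x_2)=(1,7): 3·1+1·7=10≤22, 6·1+5·7=41≤42, objective 65.
(x_1,x_2)=(0,8): 3·0+1·8=8≤22, 6·0+5·8=40≤42, objective 64.
The best lattice point is (2,6), giving 66.

66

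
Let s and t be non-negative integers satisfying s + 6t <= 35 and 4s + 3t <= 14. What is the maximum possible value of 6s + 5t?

22

Relaxing integrality, the LP optimum is 23.33 at (s,t) = (0, 4.67), which is not an integer point.
(s,t)=(2,2): 1·2+6·2=14≤35, 4·2+3·2=14≤14, objective 22.
(s,t)=(1,3): 1·1+6·3=19≤35, 4·1+3·3=13≤14, objective 21.
(s,t)=(0,4): 1·0+6·4=24≤35, 4·0+3·4=12≤14, objective 20.
(s,t)=(2,1): 1·2+6·1=8≤35, 4·2+3·1=11≤14, objective 17.
Maximum is 22 at (s,t)=(2,2).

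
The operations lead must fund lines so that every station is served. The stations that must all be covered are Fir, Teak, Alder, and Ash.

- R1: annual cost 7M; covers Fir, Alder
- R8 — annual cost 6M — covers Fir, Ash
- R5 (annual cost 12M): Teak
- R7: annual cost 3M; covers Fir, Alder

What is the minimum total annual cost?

21

Choose R8, R5, and R7: together they cover Fir, Teak, Alder, Ash — every station.
Total annual cost: 6 + 12 + 3 = 21.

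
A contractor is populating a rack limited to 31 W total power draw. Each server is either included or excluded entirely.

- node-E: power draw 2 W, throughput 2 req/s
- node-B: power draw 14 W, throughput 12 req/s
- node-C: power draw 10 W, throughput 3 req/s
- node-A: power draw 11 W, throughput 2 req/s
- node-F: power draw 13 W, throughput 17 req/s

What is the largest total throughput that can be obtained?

Take node-E, node-B, and node-F: power draw 2 + 14 + 13 = 29 ≤ 31, throughput 2 + 12 + 17 = 31.
No other feasible combination does better.

31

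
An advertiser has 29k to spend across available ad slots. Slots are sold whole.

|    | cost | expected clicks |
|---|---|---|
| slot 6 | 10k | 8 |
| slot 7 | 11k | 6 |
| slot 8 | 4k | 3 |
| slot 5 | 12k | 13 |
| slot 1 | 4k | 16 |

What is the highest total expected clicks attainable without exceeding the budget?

Allowing fractional choices, the relaxed optimum would be about 39.2, but ad slots are indivisible.
slot 6 + slot 5 + slot 1: cost 10 + 12 + 4 = 26 ≤ 29, expected clicks 8 + 13 + 16 = 37.
slot 7 + slot 5 + slot 1: cost 11 + 12 + 4 = 27 ≤ 29, expected clicks 6 + 13 + 16 = 35.
Best is slot 6, slot 5, and slot 1 with total expected clicks 37.

37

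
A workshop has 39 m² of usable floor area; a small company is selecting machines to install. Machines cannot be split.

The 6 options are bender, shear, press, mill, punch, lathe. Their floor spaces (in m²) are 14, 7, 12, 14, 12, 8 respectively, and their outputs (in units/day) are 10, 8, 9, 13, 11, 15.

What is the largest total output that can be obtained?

43

This is a 0-1 knapsack instance.
Allowing fractional choices, the relaxed optimum would be about 45.2, but machines are indivisible.
bender + mill + lathe: floor space 14 + 14 + 8 = 36 ≤ 39, output 10 + 13 + 15 = 38.
mill + punch + lathe: floor space 14 + 12 + 8 = 34 ≤ 39, output 13 + 11 + 15 = 39.
shear + press + punch + lathe: floor space 7 + 12 + 12 + 8 = 39 ≤ 39, output 8 + 9 + 11 + 15 = 43.
Best is shear, press, punch, and lathe with total output 43.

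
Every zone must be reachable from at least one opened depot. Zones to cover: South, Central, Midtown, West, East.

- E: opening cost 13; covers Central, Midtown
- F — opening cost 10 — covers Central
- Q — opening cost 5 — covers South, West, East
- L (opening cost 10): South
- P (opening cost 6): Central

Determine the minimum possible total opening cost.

This is a weighted set-cover instance.
The greedy cost-per-new-zone heuristic would pick Q, P, and E for 24, but a cheaper cover exists.
Choose E and Q: together they cover South, Central, Midtown, West, East — every zone.
Total opening cost: 13 + 5 = 18.
No cover costs less than 18.

18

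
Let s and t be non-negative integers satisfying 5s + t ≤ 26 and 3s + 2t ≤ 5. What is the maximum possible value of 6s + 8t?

(s,t)=(0,2): 5·0+1·2=2≤26, 3·0+2·2=4≤5, objective 16.
(s,t)=(1,1): 5·1+1·1=6≤26, 3·1+2·1=5≤5, objective 14.
Maximum is 16 at (s,t)=(0,2).

16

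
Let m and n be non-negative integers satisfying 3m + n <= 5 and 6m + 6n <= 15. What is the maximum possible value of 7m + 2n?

Relaxing integrality, the LP optimum is 11.67 at (m,n) = (1.67, 0), which is not an integer point.
(m,n)=(1,1) is feasible, giving 9.
(m,n)=(1,0) is feasible, giving 7.
(m,n)=(0,2) is feasible, giving 4.
Maximum is 9 at (m,n)=(1,1).

9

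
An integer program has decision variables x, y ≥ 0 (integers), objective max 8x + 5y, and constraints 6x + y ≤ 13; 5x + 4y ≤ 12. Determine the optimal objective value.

(x,y)=(2,0): 6·2+1·0=12≤13, 5·2+4·0=10≤12, objective 16.
(x,y)=(1,1): 6·1+1·1=7≤13, 5·1+4·1=9≤12, objective 13.
(x,y)=(1,0): 6·1+1·0=6≤13, 5·1+4·0=5≤12, objective 8.
No feasible integer point exceeds 16.

16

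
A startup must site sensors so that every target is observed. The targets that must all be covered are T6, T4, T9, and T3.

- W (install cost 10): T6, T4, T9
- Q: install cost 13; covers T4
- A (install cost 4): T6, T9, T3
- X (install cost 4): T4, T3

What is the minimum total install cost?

8

Choose A and X: together they cover T6, T4, T9, T3 — every target.
Total install cost: 4 + 4 = 8.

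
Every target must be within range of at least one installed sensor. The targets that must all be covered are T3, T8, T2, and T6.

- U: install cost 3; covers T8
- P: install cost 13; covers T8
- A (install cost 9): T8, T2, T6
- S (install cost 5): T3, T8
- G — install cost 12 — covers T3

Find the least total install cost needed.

14

Choose A and S: together they cover T3, T8, T2, T6 — every target.
Total install cost: 9 + 5 = 14.
No cover costs less than 14.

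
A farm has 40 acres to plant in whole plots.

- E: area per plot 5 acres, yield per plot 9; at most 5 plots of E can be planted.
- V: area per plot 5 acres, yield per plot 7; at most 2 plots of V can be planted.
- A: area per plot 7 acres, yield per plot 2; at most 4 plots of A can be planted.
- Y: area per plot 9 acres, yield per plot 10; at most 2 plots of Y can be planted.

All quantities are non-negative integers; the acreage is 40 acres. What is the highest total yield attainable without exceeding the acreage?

62

This is a bounded integer knapsack.
E has the best ratio (9/5); taking only E gives at most 5×9 = 45 (stopped by the supply cap of 5).
Mixing does better — 5×E, 1×V, and 1×Y: area 39 ≤ 40, yield 5·9 + 1·7 + 1·10 = 62.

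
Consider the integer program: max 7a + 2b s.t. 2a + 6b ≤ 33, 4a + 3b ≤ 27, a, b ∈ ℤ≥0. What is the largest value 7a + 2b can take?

44

The continuous relaxation peaks at (6.75, 0) with value 47.25; rounding to a feasible lattice point costs some objective.
(a,b)=(6,1): 2·6+6·1=18≤33, 4·6+3·1=27≤27, objective 44.
(a,b)=(6,0): 2·6+6·0=12≤33, 4·6+3·0=24≤27, objective 42.
(a,b)=(5,2): 2·5+6·2=22≤33, 4·5+3·2=26≤27, objective 39.
No feasible integer point exceeds 44.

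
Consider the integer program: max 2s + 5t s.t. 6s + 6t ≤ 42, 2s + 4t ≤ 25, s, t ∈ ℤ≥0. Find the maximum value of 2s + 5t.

30

Relaxing integrality, the LP optimum is 31.25 at (s,t) = (0, 6.25), which is not an integer point.
(s,t)=(0,6): 6·0+6·6=36≤42, 2·0+4·6=24≤25, objective 30.
(s,t)=(1,5): 6·1+6·5=36≤42, 2·1+4·5=22≤25, objective 27.
The best lattice point is (0,6), giving 30.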